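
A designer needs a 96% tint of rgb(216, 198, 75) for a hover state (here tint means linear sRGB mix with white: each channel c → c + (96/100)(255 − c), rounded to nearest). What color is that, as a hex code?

#FDFDF8

A 96% tint moves each channel 96% toward 255:
  R: 216 + 0.96×(255−216) = 216 + 37.44 = 253.44 → 253
  G: 198 + 54.72 = 252.72 → 253
  B: 75 + 0.96×(255−75) = 75 + 172.8 = 247.8 → 248
rgb(253, 253, 248) = #FDFDF8.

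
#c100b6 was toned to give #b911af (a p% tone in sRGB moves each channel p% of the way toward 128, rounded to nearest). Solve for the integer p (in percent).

#c100b6 is rgb(193, 0, 182); #b911af is rgb(185, 17, 175).
On the G channel (widest range): 17 ≈ 0 + (p/100)(128 − 0), so p ≈ 100×(17 − 0)/(128 − 0) = 1700/128 = 13.28.
p = 13 reproduces all three channels after rounding.

13%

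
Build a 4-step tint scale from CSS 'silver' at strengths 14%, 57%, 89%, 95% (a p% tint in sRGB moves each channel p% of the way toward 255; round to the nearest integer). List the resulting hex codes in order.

#C9C9C9, #E4E4E4, #F8F8F8, #FCFCFC

CSS silver is rgb(192, 192, 192).
14%: (192 + 8.82 = 200.82→201, 192 + 8.82 = 200.82→201, 192 + 8.82 = 200.82→201) → #C9C9C9
57%: (192 + 35.91 = 227.91→228, 192 + 35.91 = 227.91→228, 192 + 35.91 = 227.91→228) → #E4E4E4
89%: (192 + 56.07 = 248.07→248, 192 + 56.07 = 248.07→248, 192 + 56.07 = 248.07→248) → #F8F8F8
95%: (192 + 59.85 = 251.85→252, 192 + 59.85 = 251.85→252, 192 + 59.85 = 251.85→252) → #FCFCFC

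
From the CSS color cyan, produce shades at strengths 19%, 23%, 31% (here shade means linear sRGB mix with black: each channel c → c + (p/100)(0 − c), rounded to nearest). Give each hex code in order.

CSS cyan is rgb(0, 255, 255).
19%: (0→0, 255 − 48.45 = 206.55→207, 255 − 48.45 = 206.55→207) → #00cfcf
23%: (0→0, 255 − 58.65 = 196.35→196, 255 − 58.65 = 196.35→196) → #00c4c4
31%: (0→0, 255 − 79.05 = 175.95→176, 255 − 79.05 = 175.95→176) → #00b0b0

#00cfcf, #00c4c4, #00b0b0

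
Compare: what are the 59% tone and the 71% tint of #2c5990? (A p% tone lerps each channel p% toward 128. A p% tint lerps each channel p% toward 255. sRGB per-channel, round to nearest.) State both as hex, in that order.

#5e7087, #c2cfdf

#2c5990 is rgb(44, 89, 144).
59% tone:
  R: 44 + 49.56 = 93.56 → 94
  G: 89 + 0.59×(128−89) = 89 + 23.01 = 112.01 → 112
  B: 144 − 9.44 = 134.56 → 135
  → #5e7087
71% tint:
  R: 44 + 0.71×(255−44) = 44 + 149.81 = 193.81 → 194
  G: 89 + 117.86 = 206.86 → 207
  B: 144 + 78.81 = 222.81 → 223
  → #c2cfdf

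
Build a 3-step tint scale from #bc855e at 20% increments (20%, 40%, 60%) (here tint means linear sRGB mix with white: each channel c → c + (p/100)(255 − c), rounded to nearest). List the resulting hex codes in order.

#c99d7e, #d7b69e, #e4cebf

#bc855e is rgb(188, 133, 94).
20%: (188 + 13.4 = 201.4→201, 133 + 24.4 = 157.4→157, 94 + 32.2 = 126.2→126) → #c99d7e
40%: (188 + 26.8 = 214.8→215, 133 + 48.8 = 181.8→182, 94 + 64.4 = 158.4→158) → #d7b69e
60%: (188 + 40.2 = 228.2→228, 133 + 73.2 = 206.2→206, 94 + 96.6 = 190.6→191) → #e4cebf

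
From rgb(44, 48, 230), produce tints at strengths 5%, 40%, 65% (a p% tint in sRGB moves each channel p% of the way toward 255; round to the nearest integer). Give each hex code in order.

5%: (44 + 10.55 = 54.55→55, 48 + 10.35 = 58.35→58, 230 + 1.25 = 231.25→231) → #373ae7
40%: (44 + 84.4 = 128.4→128, 48 + 82.8 = 130.8→131, 230 + 10 = 240→240) → #8083f0
65%: (44 + 137.15 = 181.15→181, 48 + 134.55 = 182.55→183, 230 + 16.25 = 246.25→246) → #b5b7f6

#373ae7, #8083f0, #b5b7f6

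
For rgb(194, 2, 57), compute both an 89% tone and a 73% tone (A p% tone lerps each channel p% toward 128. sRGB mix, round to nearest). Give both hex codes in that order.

89% tone:
  R: 194 + 0.89×(128−194) = 194 − 58.74 = 135.26 → 135
  G: 2 + 0.89×(128−2) = 2 + 112.14 = 114.14 → 114
  B: 57 + 0.89×(128−57) = 57 + 63.19 = 120.19 → 120
  → #877278
73% tone:
  R: 194 + 0.73×(128−194) = 194 − 48.18 = 145.82 → 146
  G: 2 + 91.98 = 93.98 → 94
  B: 57 + 0.73×(128−57) = 57 + 51.83 = 108.83 → 109
  → #925E6D

#877278, #925E6D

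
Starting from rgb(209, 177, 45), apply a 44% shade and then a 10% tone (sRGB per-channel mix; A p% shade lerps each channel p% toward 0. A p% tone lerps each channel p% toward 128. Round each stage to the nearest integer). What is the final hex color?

#766623

Lerp each channel 44% toward 0:
  R: 209 + 0.44×(0−209) = 209 − 91.96 = 117.04 → 117
  G: 177 − 77.88 = 99.12 → 99
  B: 45 + 0.44×(0−45) = 45 − 19.8 = 25.2 → 25
After the shade: rgb(117, 99, 25) = #756319.
Per channel, c → c + 0.1(128 − c):
  R: 117 + 0.1×(128−117) = 117 + 1.1 = 118.1 → 118
  G: 99 + 2.9 = 101.9 → 102
  B: 25 + 0.1×(128−25) = 25 + 10.3 = 35.3 → 35
rgb(118, 102, 35) = #766623.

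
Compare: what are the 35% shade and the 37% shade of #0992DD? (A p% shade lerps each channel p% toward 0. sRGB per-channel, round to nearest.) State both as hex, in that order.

#0992DD is rgb(9, 146, 221).
35% shade:
  R: 9 − 3.15 = 5.85 → 6
  G: 146 + 0.35×(0−146) = 146 − 51.1 = 94.9 → 95
  B: 221 + 0.35×(0−221) = 221 − 77.35 = 143.65 → 144
  → #065F90
37% shade:
  R: 9 + 0.37×(0−9) = 9 − 3.33 = 5.67 → 6
  G: 146 + 0.37×(0−146) = 146 − 54.02 = 91.98 → 92
  B: 221 − 81.77 = 139.23 → 139
  → #065C8B

#065F90, #065C8B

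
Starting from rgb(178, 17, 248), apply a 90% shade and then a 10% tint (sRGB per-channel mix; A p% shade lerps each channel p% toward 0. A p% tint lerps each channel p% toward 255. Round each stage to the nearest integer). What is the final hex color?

#2A1B30

A 90% shade moves each channel 90% toward 0:
  R: 178 + 0.9×(0−178) = 178 − 160.2 = 17.8 → 18
  G: 17 + 0.9×(0−17) = 17 − 15.3 = 1.7 → 2
  B: 248 + 0.9×(0−248) = 248 − 223.2 = 24.8 → 25
After the shade: rgb(18, 2, 25) = #120219.
A 10% tint moves each channel 10% toward 255:
  R: 18 + 0.1×(255−18) = 18 + 23.7 = 41.7 → 42
  G: 2 + 25.3 = 27.3 → 27
  B: 25 + 23 = 48 → 48
rgb(42, 27, 48) = #2A1B30.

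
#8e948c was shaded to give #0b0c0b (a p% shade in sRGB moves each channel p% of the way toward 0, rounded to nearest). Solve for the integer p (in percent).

#8e948c is rgb(142, 148, 140); #0b0c0b is rgb(11, 12, 11).
On the G channel (widest range): 12 ≈ 148 + (p/100)(0 − 148), so p ≈ 100×(12 − 148)/(0 − 148) = -13600/-148 = 91.89.
p = 92 reproduces all three channels after rounding.

92%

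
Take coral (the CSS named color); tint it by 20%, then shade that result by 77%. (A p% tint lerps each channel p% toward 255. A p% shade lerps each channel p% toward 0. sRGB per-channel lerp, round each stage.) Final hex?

#3b231a

CSS coral is rgb(255, 127, 80).
Per channel, c → c + 0.2(255 − c):
  R: 255 + 0.2×(255−255) = 255 + 0 = 255 → 255
  G: 127 + 25.6 = 152.6 → 153
  B: 80 + 35 = 115 → 115
After the tint: rgb(255, 153, 115) = #ff9973.
Lerp each channel 77% toward 0:
  R: 255 + 0.77×(0−255) = 255 − 196.35 = 58.65 → 59
  G: 153 − 117.81 = 35.19 → 35
  B: 115 − 88.55 = 26.45 → 26
rgb(59, 35, 26) = #3b231a.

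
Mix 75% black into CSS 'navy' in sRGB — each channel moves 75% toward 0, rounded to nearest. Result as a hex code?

#000020

CSS navy is rgb(0, 0, 128).
A 75% shade moves each channel 75% toward 0:
  R: 0 + 0.75×(0−0) = 0 + 0 = 0 → 0
  G: 0 + 0 = 0 → 0
  B: 128 − 96 = 32 → 32
rgb(0, 0, 32) = #000020.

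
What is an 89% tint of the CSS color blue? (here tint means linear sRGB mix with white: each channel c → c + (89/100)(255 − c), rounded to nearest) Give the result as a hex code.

CSS blue is rgb(0, 0, 255).
Per channel, c → c + 0.89(255 − c):
  R: 0 + 226.95 = 226.95 → 227
  G: 0 + 0.89×(255−0) = 0 + 226.95 = 226.95 → 227
  B: 255 + 0 = 255 → 255
rgb(227, 227, 255) = #E3E3FF.

#E3E3FF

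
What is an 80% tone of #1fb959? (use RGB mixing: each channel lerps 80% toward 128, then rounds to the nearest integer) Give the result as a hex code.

#6d8b78

#1fb959 is rgb(31, 185, 89).
Per channel, c → c + 0.8(128 − c):
  R: 31 + 0.8×(128−31) = 31 + 77.6 = 108.6 → 109
  G: 185 + 0.8×(128−185) = 185 − 45.6 = 139.4 → 139
  B: 89 + 31.2 = 120.2 → 120
rgb(109, 139, 120) = #6d8b78.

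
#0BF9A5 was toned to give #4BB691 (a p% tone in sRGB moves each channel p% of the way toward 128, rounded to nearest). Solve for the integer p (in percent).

#0BF9A5 is rgb(11, 249, 165); #4BB691 is rgb(75, 182, 145).
On the G channel (widest range): 182 ≈ 249 + (p/100)(128 − 249), so p ≈ 100×(182 − 249)/(128 − 249) = -6700/-121 = 55.37.
p = 55 reproduces all three channels after rounding.

55%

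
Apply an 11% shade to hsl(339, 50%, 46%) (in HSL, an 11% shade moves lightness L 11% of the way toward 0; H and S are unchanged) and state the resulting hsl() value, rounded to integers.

L moves 11% from 46 toward 0: 46 − 5.06 = 40.94 → 41.
H and S are unchanged.

hsl(339, 50%, 41%)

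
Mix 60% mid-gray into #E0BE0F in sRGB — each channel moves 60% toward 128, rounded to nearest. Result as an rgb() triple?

rgb(166, 153, 83)

#E0BE0F is rgb(224, 190, 15).
Lerp each channel 60% toward 128:
  R: 224 + 0.6×(128−224) = 224 − 57.6 = 166.4 → 166
  G: 190 + 0.6×(128−190) = 190 − 37.2 = 152.8 → 153
  B: 15 + 0.6×(128−15) = 15 + 67.8 = 82.8 → 83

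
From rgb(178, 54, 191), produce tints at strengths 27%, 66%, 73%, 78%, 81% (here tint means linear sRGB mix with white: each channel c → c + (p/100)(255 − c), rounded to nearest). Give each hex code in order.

27%: (178 + 20.79 = 198.79→199, 54 + 54.27 = 108.27→108, 191 + 17.28 = 208.28→208) → #c76cd0
66%: (178 + 50.82 = 228.82→229, 54 + 132.66 = 186.66→187, 191 + 42.24 = 233.24→233) → #e5bbe9
73%: (178 + 56.21 = 234.21→234, 54 + 146.73 = 200.73→201, 191 + 46.72 = 237.72→238) → #eac9ee
78%: (178 + 60.06 = 238.06→238, 54 + 156.78 = 210.78→211, 191 + 49.92 = 240.92→241) → #eed3f1
81%: (178 + 62.37 = 240.37→240, 54 + 162.81 = 216.81→217, 191 + 51.84 = 242.84→243) → #f0d9f3

#c76cd0, #e5bbe9, #eac9ee, #eed3f1, #f0d9f3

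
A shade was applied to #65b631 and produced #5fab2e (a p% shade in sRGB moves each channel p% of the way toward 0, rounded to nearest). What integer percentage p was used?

6%

#65b631 is rgb(101, 182, 49); #5fab2e is rgb(95, 171, 46).
On the G channel (widest range): 171 ≈ 182 + (p/100)(0 − 182), so p ≈ 100×(171 − 182)/(0 − 182) = -1100/-182 = 6.04.
p = 6 reproduces all three channels after rounding.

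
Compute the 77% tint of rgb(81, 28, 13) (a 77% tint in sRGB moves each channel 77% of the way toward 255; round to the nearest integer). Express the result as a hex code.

Lerp each channel 77% toward 255:
  R: 81 + 0.77×(255−81) = 81 + 133.98 = 214.98 → 215
  G: 28 + 174.79 = 202.79 → 203
  B: 13 + 0.77×(255−13) = 13 + 186.34 = 199.34 → 199
rgb(215, 203, 199) = #d7cbc7.

#d7cbc7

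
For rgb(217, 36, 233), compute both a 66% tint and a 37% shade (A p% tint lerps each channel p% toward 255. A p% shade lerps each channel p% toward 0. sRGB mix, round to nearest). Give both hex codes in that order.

#f2b5f8, #891793

66% tint:
  R: 217 + 25.08 = 242.08 → 242
  G: 36 + 0.66×(255−36) = 36 + 144.54 = 180.54 → 181
  B: 233 + 14.52 = 247.52 → 248
  → #f2b5f8
37% shade:
  R: 217 + 0.37×(0−217) = 217 − 80.29 = 136.71 → 137
  G: 36 + 0.37×(0−36) = 36 − 13.32 = 22.68 → 23
  B: 233 + 0.37×(0−233) = 233 − 86.21 = 146.79 → 147
  → #891793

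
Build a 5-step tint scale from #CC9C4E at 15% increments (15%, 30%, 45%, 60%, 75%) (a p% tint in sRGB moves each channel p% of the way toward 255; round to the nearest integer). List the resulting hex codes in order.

#D4AB69, #DBBA83, #E3C99E, #EBD7B8, #F2E6D3

#CC9C4E is rgb(204, 156, 78).
15%: (204 + 7.65 = 211.65→212, 156 + 14.85 = 170.85→171, 78 + 26.55 = 104.55→105) → #D4AB69
30%: (204 + 15.3 = 219.3→219, 156 + 29.7 = 185.7→186, 78 + 53.1 = 131.1→131) → #DBBA83
45%: (204 + 22.95 = 226.95→227, 156 + 44.55 = 200.55→201, 78 + 79.65 = 157.65→158) → #E3C99E
60%: (204 + 30.6 = 234.6→235, 156 + 59.4 = 215.4→215, 78 + 106.2 = 184.2→184) → #EBD7B8
75%: (204 + 38.25 = 242.25→242, 156 + 74.25 = 230.25→230, 78 + 132.75 = 210.75→211) → #F2E6D3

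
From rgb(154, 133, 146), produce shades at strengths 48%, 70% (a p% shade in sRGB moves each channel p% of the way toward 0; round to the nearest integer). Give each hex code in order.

#50454C, #2E282C

48%: (154 − 73.92 = 80.08→80, 133 − 63.84 = 69.16→69, 146 − 70.08 = 75.92→76) → #50454C
70%: (154 − 107.8 = 46.2→46, 133 − 93.1 = 39.9→40, 146 − 102.2 = 43.8→44) → #2E282C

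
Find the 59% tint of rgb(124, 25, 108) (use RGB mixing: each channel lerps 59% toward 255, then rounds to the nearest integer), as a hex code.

A 59% tint moves each channel 59% toward 255:
  R: 124 + 0.59×(255−124) = 124 + 77.29 = 201.29 → 201
  G: 25 + 135.7 = 160.7 → 161
  B: 108 + 0.59×(255−108) = 108 + 86.73 = 194.73 → 195
rgb(201, 161, 195) = #C9A1C3.

#C9A1C3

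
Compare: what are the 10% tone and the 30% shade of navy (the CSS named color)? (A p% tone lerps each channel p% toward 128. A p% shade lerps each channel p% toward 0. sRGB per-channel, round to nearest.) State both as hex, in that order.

#0D0D80, #00005A

CSS navy is rgb(0, 0, 128).
10% tone:
  R: 0 + 0.1×(128−0) = 0 + 12.8 = 12.8 → 13
  G: 0 + 0.1×(128−0) = 0 + 12.8 = 12.8 → 13
  B: 128 + 0.1×(128−128) = 128 + 0 = 128 → 128
  → #0D0D80
30% shade:
  R: 0 + 0 = 0 → 0
  G: 0 + 0.3×(0−0) = 0 + 0 = 0 → 0
  B: 128 + 0.3×(0−128) = 128 − 38.4 = 89.6 → 90
  → #00005A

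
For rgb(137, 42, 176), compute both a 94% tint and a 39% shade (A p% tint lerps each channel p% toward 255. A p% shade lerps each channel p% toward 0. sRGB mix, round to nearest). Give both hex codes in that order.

94% tint:
  R: 137 + 110.92 = 247.92 → 248
  G: 42 + 0.94×(255−42) = 42 + 200.22 = 242.22 → 242
  B: 176 + 74.26 = 250.26 → 250
  → #f8f2fa
39% shade:
  R: 137 + 0.39×(0−137) = 137 − 53.43 = 83.57 → 84
  G: 42 + 0.39×(0−42) = 42 − 16.38 = 25.62 → 26
  B: 176 + 0.39×(0−176) = 176 − 68.64 = 107.36 → 107
  → #541a6b

#f8f2fa, #541a6b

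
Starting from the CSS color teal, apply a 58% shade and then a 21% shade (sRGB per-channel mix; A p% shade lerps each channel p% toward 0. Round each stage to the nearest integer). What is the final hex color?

CSS teal is rgb(0, 128, 128).
Per channel, c → c + 0.58(0 − c):
  R: 0 + 0 = 0 → 0
  G: 128 + 0.58×(0−128) = 128 − 74.24 = 53.76 → 54
  B: 128 + 0.58×(0−128) = 128 − 74.24 = 53.76 → 54
After the shade: rgb(0, 54, 54) = #003636.
Lerp each channel 21% toward 0:
  R: 0 + 0.21×(0−0) = 0 + 0 = 0 → 0
  G: 54 + 0.21×(0−54) = 54 − 11.34 = 42.66 → 43
  B: 54 + 0.21×(0−54) = 54 − 11.34 = 42.66 → 43
rgb(0, 43, 43) = #002B2B.

#002B2B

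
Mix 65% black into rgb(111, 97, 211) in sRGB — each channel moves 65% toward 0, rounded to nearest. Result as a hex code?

#27224A

Per channel, c → c + 0.65(0 − c):
  R: 111 + 0.65×(0−111) = 111 − 72.15 = 38.85 → 39
  G: 97 − 63.05 = 33.95 → 34
  B: 211 + 0.65×(0−211) = 211 − 137.15 = 73.85 → 74
rgb(39, 34, 74) = #27224A.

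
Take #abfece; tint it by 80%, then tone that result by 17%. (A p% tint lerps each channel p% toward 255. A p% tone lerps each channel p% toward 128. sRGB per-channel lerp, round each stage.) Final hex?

#abfece is rgb(171, 254, 206).
Lerp each channel 80% toward 255:
  R: 171 + 67.2 = 238.2 → 238
  G: 254 + 0.8×(255−254) = 254 + 0.8 = 254.8 → 255
  B: 206 + 0.8×(255−206) = 206 + 39.2 = 245.2 → 245
After the tint: rgb(238, 255, 245) = #eefff5.
A 17% tone moves each channel 17% toward 128:
  R: 238 − 18.7 = 219.3 → 219
  G: 255 + 0.17×(128−255) = 255 − 21.59 = 233.41 → 233
  B: 245 − 19.89 = 225.11 → 225
rgb(219, 233, 225) = #dbe9e1.

#dbe9e1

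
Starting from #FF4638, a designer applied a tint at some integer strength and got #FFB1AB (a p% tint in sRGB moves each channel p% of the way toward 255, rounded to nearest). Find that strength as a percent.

58%

#FF4638 is rgb(255, 70, 56); #FFB1AB is rgb(255, 177, 171).
On the B channel (widest range): 171 ≈ 56 + (p/100)(255 − 56), so p ≈ 100×(171 − 56)/(255 − 56) = 11500/199 = 57.79.
p = 58 reproduces all three channels after rounding.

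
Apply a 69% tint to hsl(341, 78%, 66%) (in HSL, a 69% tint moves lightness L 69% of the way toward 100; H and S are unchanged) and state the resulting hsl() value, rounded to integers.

hsl(341, 78%, 89%)

L moves 69% from 66 toward 100: 66 + 23.46 = 89.46 → 89.
H and S are unchanged.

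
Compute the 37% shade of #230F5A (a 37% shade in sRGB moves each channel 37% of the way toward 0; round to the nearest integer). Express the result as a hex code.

#160939

#230F5A is rgb(35, 15, 90).
Lerp each channel 37% toward 0:
  R: 35 + 0.37×(0−35) = 35 − 12.95 = 22.05 → 22
  G: 15 − 5.55 = 9.45 → 9
  B: 90 + 0.37×(0−90) = 90 − 33.3 = 56.7 → 57
rgb(22, 9, 57) = #160939.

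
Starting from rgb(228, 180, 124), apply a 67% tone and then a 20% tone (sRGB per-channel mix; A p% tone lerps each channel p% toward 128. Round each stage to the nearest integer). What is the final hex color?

Lerp each channel 67% toward 128:
  R: 228 + 0.67×(128−228) = 228 − 67 = 161 → 161
  G: 180 − 34.84 = 145.16 → 145
  B: 124 + 0.67×(128−124) = 124 + 2.68 = 126.68 → 127
After the tone: rgb(161, 145, 127) = #A1917F.
A 20% tone moves each channel 20% toward 128:
  R: 161 + 0.2×(128−161) = 161 − 6.6 = 154.4 → 154
  G: 145 + 0.2×(128−145) = 145 − 3.4 = 141.6 → 142
  B: 127 + 0.2×(128−127) = 127 + 0.2 = 127.2 → 127
rgb(154, 142, 127) = #9A8E7F.

#9A8E7F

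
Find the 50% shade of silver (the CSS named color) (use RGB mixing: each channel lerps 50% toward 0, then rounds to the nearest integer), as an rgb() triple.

CSS silver is rgb(192, 192, 192).
Lerp each channel 50% toward 0:
  R: 192 − 96 = 96 → 96
  G: 192 + 0.5×(0−192) = 192 − 96 = 96 → 96
  B: 192 − 96 = 96 → 96

rgb(96, 96, 96)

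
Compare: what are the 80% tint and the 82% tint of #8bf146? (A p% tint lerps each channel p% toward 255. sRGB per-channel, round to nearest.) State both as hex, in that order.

#8bf146 is rgb(139, 241, 70).
80% tint:
  R: 139 + 0.8×(255−139) = 139 + 92.8 = 231.8 → 232
  G: 241 + 11.2 = 252.2 → 252
  B: 70 + 148 = 218 → 218
  → #e8fcda
82% tint:
  R: 139 + 0.82×(255−139) = 139 + 95.12 = 234.12 → 234
  G: 241 + 11.48 = 252.48 → 252
  B: 70 + 151.7 = 221.7 → 222
  → #eafcde

#e8fcda, #eafcde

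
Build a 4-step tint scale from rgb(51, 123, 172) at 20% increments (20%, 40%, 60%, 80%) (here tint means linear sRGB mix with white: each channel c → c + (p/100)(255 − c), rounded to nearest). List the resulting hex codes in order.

#5c95bd, #85b0cd, #adcade, #d6e5ee

20%: (51 + 40.8 = 91.8→92, 123 + 26.4 = 149.4→149, 172 + 16.6 = 188.6→189) → #5c95bd
40%: (51 + 81.6 = 132.6→133, 123 + 52.8 = 175.8→176, 172 + 33.2 = 205.2→205) → #85b0cd
60%: (51 + 122.4 = 173.4→173, 123 + 79.2 = 202.2→202, 172 + 49.8 = 221.8→222) → #adcade
80%: (51 + 163.2 = 214.2→214, 123 + 105.6 = 228.6→229, 172 + 66.4 = 238.4→238) → #d6e5ee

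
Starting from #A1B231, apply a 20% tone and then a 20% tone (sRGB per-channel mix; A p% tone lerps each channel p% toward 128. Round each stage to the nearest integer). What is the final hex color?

#A1B231 is rgb(161, 178, 49).
A 20% tone moves each channel 20% toward 128:
  R: 161 − 6.6 = 154.4 → 154
  G: 178 + 0.2×(128−178) = 178 − 10 = 168 → 168
  B: 49 + 15.8 = 64.8 → 65
After the tone: rgb(154, 168, 65) = #9AA841.
Lerp each channel 20% toward 128:
  R: 154 − 5.2 = 148.8 → 149
  G: 168 + 0.2×(128−168) = 168 − 8 = 160 → 160
  B: 65 + 12.6 = 77.6 → 78
rgb(149, 160, 78) = #95A04E.

#95A04E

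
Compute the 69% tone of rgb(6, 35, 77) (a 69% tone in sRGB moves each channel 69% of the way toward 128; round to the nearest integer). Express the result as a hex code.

A 69% tone moves each channel 69% toward 128:
  R: 6 + 0.69×(128−6) = 6 + 84.18 = 90.18 → 90
  G: 35 + 0.69×(128−35) = 35 + 64.17 = 99.17 → 99
  B: 77 + 35.19 = 112.19 → 112
rgb(90, 99, 112) = #5A6370.

#5A6370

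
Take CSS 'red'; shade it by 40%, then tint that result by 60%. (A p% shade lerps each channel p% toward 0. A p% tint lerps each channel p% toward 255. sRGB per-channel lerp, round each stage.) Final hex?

#D69999

CSS red is rgb(255, 0, 0).
Per channel, c → c + 0.4(0 − c):
  R: 255 + 0.4×(0−255) = 255 − 102 = 153 → 153
  G: 0 + 0 = 0 → 0
  B: 0 + 0 = 0 → 0
After the shade: rgb(153, 0, 0) = #990000.
A 60% tint moves each channel 60% toward 255:
  R: 153 + 0.6×(255−153) = 153 + 61.2 = 214.2 → 214
  G: 0 + 0.6×(255−0) = 0 + 153 = 153 → 153
  B: 0 + 0.6×(255−0) = 0 + 153 = 153 → 153
rgb(214, 153, 153) = #D69999.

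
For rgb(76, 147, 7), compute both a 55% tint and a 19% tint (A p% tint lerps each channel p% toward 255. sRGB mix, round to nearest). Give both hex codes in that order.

#AECE8F, #6EA836

55% tint:
  R: 76 + 0.55×(255−76) = 76 + 98.45 = 174.45 → 174
  G: 147 + 0.55×(255−147) = 147 + 59.4 = 206.4 → 206
  B: 7 + 0.55×(255−7) = 7 + 136.4 = 143.4 → 143
  → #AECE8F
19% tint:
  R: 76 + 0.19×(255−76) = 76 + 34.01 = 110.01 → 110
  G: 147 + 20.52 = 167.52 → 168
  B: 7 + 0.19×(255−7) = 7 + 47.12 = 54.12 → 54
  → #6EA836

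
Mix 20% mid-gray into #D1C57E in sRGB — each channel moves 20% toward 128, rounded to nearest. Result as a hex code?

#D1C57E is rgb(209, 197, 126).
Per channel, c → c + 0.2(128 − c):
  R: 209 + 0.2×(128−209) = 209 − 16.2 = 192.8 → 193
  G: 197 + 0.2×(128−197) = 197 − 13.8 = 183.2 → 183
  B: 126 + 0.2×(128−126) = 126 + 0.4 = 126.4 → 126
rgb(193, 183, 126) = #C1B77E.

#C1B77E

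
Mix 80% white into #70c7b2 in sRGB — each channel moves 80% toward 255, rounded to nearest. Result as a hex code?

#70c7b2 is rgb(112, 199, 178).
Per channel, c → c + 0.8(255 − c):
  R: 112 + 114.4 = 226.4 → 226
  G: 199 + 0.8×(255−199) = 199 + 44.8 = 243.8 → 244
  B: 178 + 0.8×(255−178) = 178 + 61.6 = 239.6 → 240
rgb(226, 244, 240) = #e2f4f0.

#e2f4f0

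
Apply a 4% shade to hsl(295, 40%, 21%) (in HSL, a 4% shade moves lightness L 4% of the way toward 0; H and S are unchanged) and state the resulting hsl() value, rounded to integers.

hsl(295, 40%, 20%)

L moves 4% from 21 toward 0: 21 − 0.84 = 20.16 → 20.
H and S are unchanged.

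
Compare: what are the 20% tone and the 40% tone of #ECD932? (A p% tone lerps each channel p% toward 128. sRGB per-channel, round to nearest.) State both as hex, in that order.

#D6C742, #C1B551

#ECD932 is rgb(236, 217, 50).
20% tone:
  R: 236 − 21.6 = 214.4 → 214
  G: 217 + 0.2×(128−217) = 217 − 17.8 = 199.2 → 199
  B: 50 + 0.2×(128−50) = 50 + 15.6 = 65.6 → 66
  → #D6C742
40% tone:
  R: 236 + 0.4×(128−236) = 236 − 43.2 = 192.8 → 193
  G: 217 − 35.6 = 181.4 → 181
  B: 50 + 0.4×(128−50) = 50 + 31.2 = 81.2 → 81
  → #C1B551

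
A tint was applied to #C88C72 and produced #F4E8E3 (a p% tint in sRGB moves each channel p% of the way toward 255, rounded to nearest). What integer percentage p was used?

#C88C72 is rgb(200, 140, 114); #F4E8E3 is rgb(244, 232, 227).
On the B channel (widest range): 227 ≈ 114 + (p/100)(255 − 114), so p ≈ 100×(227 − 114)/(255 − 114) = 11300/141 = 80.14.
p = 80 reproduces all three channels after rounding.

80%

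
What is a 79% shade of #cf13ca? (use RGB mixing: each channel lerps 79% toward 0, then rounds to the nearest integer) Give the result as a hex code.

#cf13ca is rgb(207, 19, 202).
Per channel, c → c + 0.79(0 − c):
  R: 207 − 163.53 = 43.47 → 43
  G: 19 − 15.01 = 3.99 → 4
  B: 202 + 0.79×(0−202) = 202 − 159.58 = 42.42 → 42
rgb(43, 4, 42) = #2b042a.

#2b042a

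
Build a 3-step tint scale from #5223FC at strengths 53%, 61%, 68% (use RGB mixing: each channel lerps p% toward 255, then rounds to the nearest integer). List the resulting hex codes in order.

#5223FC is rgb(82, 35, 252).
53%: (82 + 91.69 = 173.69→174, 35 + 116.6 = 151.6→152, 252 + 1.59 = 253.59→254) → #AE98FE
61%: (82 + 105.53 = 187.53→188, 35 + 134.2 = 169.2→169, 252 + 1.83 = 253.83→254) → #BCA9FE
68%: (82 + 117.64 = 199.64→200, 35 + 149.6 = 184.6→185, 252 + 2.04 = 254.04→254) → #C8B9FE

#AE98FE, #BCA9FE, #C8B9FE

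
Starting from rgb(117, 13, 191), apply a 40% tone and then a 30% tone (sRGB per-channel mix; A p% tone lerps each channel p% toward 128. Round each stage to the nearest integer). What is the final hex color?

Per channel, c → c + 0.4(128 − c):
  R: 117 + 0.4×(128−117) = 117 + 4.4 = 121.4 → 121
  G: 13 + 0.4×(128−13) = 13 + 46 = 59 → 59
  B: 191 − 25.2 = 165.8 → 166
After the tone: rgb(121, 59, 166) = #793ba6.
A 30% tone moves each channel 30% toward 128:
  R: 121 + 0.3×(128−121) = 121 + 2.1 = 123.1 → 123
  G: 59 + 20.7 = 79.7 → 80
  B: 166 − 11.4 = 154.6 → 155
rgb(123, 80, 155) = #7b509b.

#7b509b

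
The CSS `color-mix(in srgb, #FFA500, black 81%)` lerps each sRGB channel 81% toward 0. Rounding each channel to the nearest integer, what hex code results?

#301F00

#FFA500 is rgb(255, 165, 0).
Lerp each channel 81% toward 0:
  R: 255 − 206.55 = 48.45 → 48
  G: 165 + 0.81×(0−165) = 165 − 133.65 = 31.35 → 31
  B: 0 + 0.81×(0−0) = 0 + 0 = 0 → 0
rgb(48, 31, 0) = #301F00.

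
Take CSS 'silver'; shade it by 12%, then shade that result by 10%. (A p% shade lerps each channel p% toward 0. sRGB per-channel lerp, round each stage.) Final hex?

CSS silver is rgb(192, 192, 192).
A 12% shade moves each channel 12% toward 0:
  R: 192 + 0.12×(0−192) = 192 − 23.04 = 168.96 → 169
  G: 192 + 0.12×(0−192) = 192 − 23.04 = 168.96 → 169
  B: 192 + 0.12×(0−192) = 192 − 23.04 = 168.96 → 169
After the shade: rgb(169, 169, 169) = #A9A9A9.
Lerp each channel 10% toward 0:
  R: 169 + 0.1×(0−169) = 169 − 16.9 = 152.1 → 152
  G: 169 + 0.1×(0−169) = 169 − 16.9 = 152.1 → 152
  B: 169 + 0.1×(0−169) = 169 − 16.9 = 152.1 → 152
rgb(152, 152, 152) = #989898.

#989898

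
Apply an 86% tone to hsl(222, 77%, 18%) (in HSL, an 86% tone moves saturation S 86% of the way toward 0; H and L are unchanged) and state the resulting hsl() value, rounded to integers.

S moves 86% from 77 toward 0: 77 − 66.22 = 10.78 → 11.
H and L are unchanged.

hsl(222, 11%, 18%)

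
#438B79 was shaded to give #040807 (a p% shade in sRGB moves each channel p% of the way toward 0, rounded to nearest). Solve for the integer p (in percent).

94%

#438B79 is rgb(67, 139, 121); #040807 is rgb(4, 8, 7).
On the G channel (widest range): 8 ≈ 139 + (p/100)(0 − 139), so p ≈ 100×(8 − 139)/(0 − 139) = -13100/-139 = 94.24.
p = 94 reproduces all three channels after rounding.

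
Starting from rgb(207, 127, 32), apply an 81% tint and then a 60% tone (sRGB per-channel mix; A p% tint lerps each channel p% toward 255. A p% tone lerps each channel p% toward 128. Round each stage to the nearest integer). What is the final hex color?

Per channel, c → c + 0.81(255 − c):
  R: 207 + 0.81×(255−207) = 207 + 38.88 = 245.88 → 246
  G: 127 + 0.81×(255−127) = 127 + 103.68 = 230.68 → 231
  B: 32 + 0.81×(255−32) = 32 + 180.63 = 212.63 → 213
After the tint: rgb(246, 231, 213) = #F6E7D5.
A 60% tone moves each channel 60% toward 128:
  R: 246 − 70.8 = 175.2 → 175
  G: 231 + 0.6×(128−231) = 231 − 61.8 = 169.2 → 169
  B: 213 + 0.6×(128−213) = 213 − 51 = 162 → 162
rgb(175, 169, 162) = #AFA9A2.

#AFA9A2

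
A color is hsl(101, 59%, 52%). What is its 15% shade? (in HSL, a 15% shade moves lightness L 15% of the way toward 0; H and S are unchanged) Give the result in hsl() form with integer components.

L moves 15% from 52 toward 0: 52 − 7.8 = 44.2 → 44.
H and S are unchanged.

hsl(101, 59%, 44%)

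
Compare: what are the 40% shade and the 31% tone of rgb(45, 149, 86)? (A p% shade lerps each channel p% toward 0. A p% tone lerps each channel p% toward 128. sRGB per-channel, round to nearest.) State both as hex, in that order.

#1B5934, #478E63

40% shade:
  R: 45 − 18 = 27 → 27
  G: 149 + 0.4×(0−149) = 149 − 59.6 = 89.4 → 89
  B: 86 + 0.4×(0−86) = 86 − 34.4 = 51.6 → 52
  → #1B5934
31% tone:
  R: 45 + 0.31×(128−45) = 45 + 25.73 = 70.73 → 71
  G: 149 + 0.31×(128−149) = 149 − 6.51 = 142.49 → 142
  B: 86 + 13.02 = 99.02 → 99
  → #478E63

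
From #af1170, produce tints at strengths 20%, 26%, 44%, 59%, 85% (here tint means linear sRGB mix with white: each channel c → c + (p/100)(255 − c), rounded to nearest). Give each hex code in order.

#af1170 is rgb(175, 17, 112).
20%: (175 + 16 = 191→191, 17 + 47.6 = 64.6→65, 112 + 28.6 = 140.6→141) → #bf418d
26%: (175 + 20.8 = 195.8→196, 17 + 61.88 = 78.88→79, 112 + 37.18 = 149.18→149) → #c44f95
44%: (175 + 35.2 = 210.2→210, 17 + 104.72 = 121.72→122, 112 + 62.92 = 174.92→175) → #d27aaf
59%: (175 + 47.2 = 222.2→222, 17 + 140.42 = 157.42→157, 112 + 84.37 = 196.37→196) → #de9dc4
85%: (175 + 68 = 243→243, 17 + 202.3 = 219.3→219, 112 + 121.55 = 233.55→234) → #f3dbea

#bf418d, #c44f95, #d27aaf, #de9dc4, #f3dbea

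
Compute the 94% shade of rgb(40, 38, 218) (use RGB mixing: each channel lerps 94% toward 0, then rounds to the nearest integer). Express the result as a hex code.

#02020D

A 94% shade moves each channel 94% toward 0:
  R: 40 − 37.6 = 2.4 → 2
  G: 38 + 0.94×(0−38) = 38 − 35.72 = 2.28 → 2
  B: 218 − 204.92 = 13.08 → 13
rgb(2, 2, 13) = #02020D.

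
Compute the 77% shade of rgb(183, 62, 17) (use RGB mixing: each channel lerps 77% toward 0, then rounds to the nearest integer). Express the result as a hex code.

#2a0e04

Lerp each channel 77% toward 0:
  R: 183 − 140.91 = 42.09 → 42
  G: 62 + 0.77×(0−62) = 62 − 47.74 = 14.26 → 14
  B: 17 − 13.09 = 3.91 → 4
rgb(42, 14, 4) = #2a0e04.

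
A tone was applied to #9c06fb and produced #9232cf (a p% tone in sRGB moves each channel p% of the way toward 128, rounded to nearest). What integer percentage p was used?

#9c06fb is rgb(156, 6, 251); #9232cf is rgb(146, 50, 207).
On the B channel (widest range): 207 ≈ 251 + (p/100)(128 − 251), so p ≈ 100×(207 − 251)/(128 − 251) = -4400/-123 = 35.77.
p = 36 reproduces all three channels after rounding.

36%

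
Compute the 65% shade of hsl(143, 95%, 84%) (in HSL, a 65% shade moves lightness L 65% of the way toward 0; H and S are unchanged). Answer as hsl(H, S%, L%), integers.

L moves 65% from 84 toward 0: 84 − 54.6 = 29.4 → 29.
H and S are unchanged.

hsl(143, 95%, 29%)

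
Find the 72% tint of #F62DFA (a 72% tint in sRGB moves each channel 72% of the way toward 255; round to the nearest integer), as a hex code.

#FCC4FE

#F62DFA is rgb(246, 45, 250).
Per channel, c → c + 0.72(255 − c):
  R: 246 + 6.48 = 252.48 → 252
  G: 45 + 151.2 = 196.2 → 196
  B: 250 + 3.6 = 253.6 → 254
rgb(252, 196, 254) = #FCC4FE.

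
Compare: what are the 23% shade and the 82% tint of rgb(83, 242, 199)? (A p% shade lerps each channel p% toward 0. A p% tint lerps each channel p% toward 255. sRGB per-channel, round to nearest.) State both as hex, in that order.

23% shade:
  R: 83 + 0.23×(0−83) = 83 − 19.09 = 63.91 → 64
  G: 242 − 55.66 = 186.34 → 186
  B: 199 + 0.23×(0−199) = 199 − 45.77 = 153.23 → 153
  → #40BA99
82% tint:
  R: 83 + 141.04 = 224.04 → 224
  G: 242 + 0.82×(255−242) = 242 + 10.66 = 252.66 → 253
  B: 199 + 45.92 = 244.92 → 245
  → #E0FDF5

#40BA99, #E0FDF5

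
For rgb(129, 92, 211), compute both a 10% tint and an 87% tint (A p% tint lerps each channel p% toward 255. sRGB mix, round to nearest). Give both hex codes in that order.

10% tint:
  R: 129 + 12.6 = 141.6 → 142
  G: 92 + 0.1×(255−92) = 92 + 16.3 = 108.3 → 108
  B: 211 + 0.1×(255−211) = 211 + 4.4 = 215.4 → 215
  → #8E6CD7
87% tint:
  R: 129 + 0.87×(255−129) = 129 + 109.62 = 238.62 → 239
  G: 92 + 141.81 = 233.81 → 234
  B: 211 + 38.28 = 249.28 → 249
  → #EFEAF9

#8E6CD7, #EFEAF9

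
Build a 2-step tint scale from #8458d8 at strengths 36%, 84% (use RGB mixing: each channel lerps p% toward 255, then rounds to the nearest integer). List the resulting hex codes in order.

#b094e6, #ebe4f9

#8458d8 is rgb(132, 88, 216).
36%: (132 + 44.28 = 176.28→176, 88 + 60.12 = 148.12→148, 216 + 14.04 = 230.04→230) → #b094e6
84%: (132 + 103.32 = 235.32→235, 88 + 140.28 = 228.28→228, 216 + 32.76 = 248.76→249) → #ebe4f9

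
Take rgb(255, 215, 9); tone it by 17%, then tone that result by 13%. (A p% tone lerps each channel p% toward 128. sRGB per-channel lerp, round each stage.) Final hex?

#DBBF2A

Lerp each channel 17% toward 128:
  R: 255 + 0.17×(128−255) = 255 − 21.59 = 233.41 → 233
  G: 215 + 0.17×(128−215) = 215 − 14.79 = 200.21 → 200
  B: 9 + 20.23 = 29.23 → 29
After the tone: rgb(233, 200, 29) = #E9C81D.
Per channel, c → c + 0.13(128 − c):
  R: 233 − 13.65 = 219.35 → 219
  G: 200 − 9.36 = 190.64 → 191
  B: 29 + 0.13×(128−29) = 29 + 12.87 = 41.87 → 42
rgb(219, 191, 42) = #DBBF2A.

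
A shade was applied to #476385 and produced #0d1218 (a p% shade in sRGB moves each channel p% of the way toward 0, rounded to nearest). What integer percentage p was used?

82%

#476385 is rgb(71, 99, 133); #0d1218 is rgb(13, 18, 24).
On the B channel (widest range): 24 ≈ 133 + (p/100)(0 − 133), so p ≈ 100×(24 − 133)/(0 − 133) = -10900/-133 = 81.95.
p = 82 reproduces all three channels after rounding.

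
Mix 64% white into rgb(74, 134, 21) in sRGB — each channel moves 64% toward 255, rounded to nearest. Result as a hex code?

A 64% tint moves each channel 64% toward 255:
  R: 74 + 0.64×(255−74) = 74 + 115.84 = 189.84 → 190
  G: 134 + 77.44 = 211.44 → 211
  B: 21 + 149.76 = 170.76 → 171
rgb(190, 211, 171) = #BED3AB.

#BED3AB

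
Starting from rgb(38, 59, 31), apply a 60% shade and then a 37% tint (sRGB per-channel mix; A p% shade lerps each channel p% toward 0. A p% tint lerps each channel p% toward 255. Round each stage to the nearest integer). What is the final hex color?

Lerp each channel 60% toward 0:
  R: 38 − 22.8 = 15.2 → 15
  G: 59 + 0.6×(0−59) = 59 − 35.4 = 23.6 → 24
  B: 31 − 18.6 = 12.4 → 12
After the shade: rgb(15, 24, 12) = #0F180C.
Lerp each channel 37% toward 255:
  R: 15 + 88.8 = 103.8 → 104
  G: 24 + 85.47 = 109.47 → 109
  B: 12 + 0.37×(255−12) = 12 + 89.91 = 101.91 → 102
rgb(104, 109, 102) = #686D66.

#686D66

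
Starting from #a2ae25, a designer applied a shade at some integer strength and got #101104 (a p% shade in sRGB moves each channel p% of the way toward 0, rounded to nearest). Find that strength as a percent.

#a2ae25 is rgb(162, 174, 37); #101104 is rgb(16, 17, 4).
On the G channel (widest range): 17 ≈ 174 + (p/100)(0 − 174), so p ≈ 100×(17 − 174)/(0 − 174) = -15700/-174 = 90.23.
p = 90 reproduces all three channels after rounding.

90%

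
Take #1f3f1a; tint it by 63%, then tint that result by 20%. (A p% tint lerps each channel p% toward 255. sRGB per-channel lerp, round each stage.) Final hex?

#1f3f1a is rgb(31, 63, 26).
Lerp each channel 63% toward 255:
  R: 31 + 141.12 = 172.12 → 172
  G: 63 + 120.96 = 183.96 → 184
  B: 26 + 144.27 = 170.27 → 170
After the tint: rgb(172, 184, 170) = #acb8aa.
Per channel, c → c + 0.2(255 − c):
  R: 172 + 0.2×(255−172) = 172 + 16.6 = 188.6 → 189
  G: 184 + 14.2 = 198.2 → 198
  B: 170 + 17 = 187 → 187
rgb(189, 198, 187) = #bdc6bb.

#bdc6bb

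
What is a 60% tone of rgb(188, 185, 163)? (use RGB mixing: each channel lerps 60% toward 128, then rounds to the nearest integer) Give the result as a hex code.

#98978e

A 60% tone moves each channel 60% toward 128:
  R: 188 + 0.6×(128−188) = 188 − 36 = 152 → 152
  G: 185 − 34.2 = 150.8 → 151
  B: 163 − 21 = 142 → 142
rgb(152, 151, 142) = #98978e.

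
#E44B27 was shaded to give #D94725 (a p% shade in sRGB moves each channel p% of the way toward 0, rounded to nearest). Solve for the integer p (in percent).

5%

#E44B27 is rgb(228, 75, 39); #D94725 is rgb(217, 71, 37).
On the R channel (widest range): 217 ≈ 228 + (p/100)(0 − 228), so p ≈ 100×(217 − 228)/(0 − 228) = -1100/-228 = 4.82.
p = 5 reproduces all three channels after rounding.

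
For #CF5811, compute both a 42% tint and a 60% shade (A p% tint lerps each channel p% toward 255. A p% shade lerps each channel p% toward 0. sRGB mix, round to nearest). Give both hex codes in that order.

#E39E75, #532307

#CF5811 is rgb(207, 88, 17).
42% tint:
  R: 207 + 0.42×(255−207) = 207 + 20.16 = 227.16 → 227
  G: 88 + 0.42×(255−88) = 88 + 70.14 = 158.14 → 158
  B: 17 + 0.42×(255−17) = 17 + 99.96 = 116.96 → 117
  → #E39E75
60% shade:
  R: 207 − 124.2 = 82.8 → 83
  G: 88 − 52.8 = 35.2 → 35
  B: 17 + 0.6×(0−17) = 17 − 10.2 = 6.8 → 7
  → #532307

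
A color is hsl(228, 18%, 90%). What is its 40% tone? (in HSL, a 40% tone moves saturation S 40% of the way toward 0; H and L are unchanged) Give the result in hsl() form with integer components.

S moves 40% from 18 toward 0: 18 − 7.2 = 10.8 → 11.
H and L are unchanged.

hsl(228, 11%, 90%)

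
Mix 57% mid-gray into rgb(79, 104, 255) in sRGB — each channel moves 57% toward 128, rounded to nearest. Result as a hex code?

Per channel, c → c + 0.57(128 − c):
  R: 79 + 27.93 = 106.93 → 107
  G: 104 + 0.57×(128−104) = 104 + 13.68 = 117.68 → 118
  B: 255 + 0.57×(128−255) = 255 − 72.39 = 182.61 → 183
rgb(107, 118, 183) = #6b76b7.

#6b76b7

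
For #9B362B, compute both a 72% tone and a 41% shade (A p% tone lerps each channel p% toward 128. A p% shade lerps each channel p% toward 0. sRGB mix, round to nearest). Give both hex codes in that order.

#886B68, #5B2019

#9B362B is rgb(155, 54, 43).
72% tone:
  R: 155 + 0.72×(128−155) = 155 − 19.44 = 135.56 → 136
  G: 54 + 53.28 = 107.28 → 107
  B: 43 + 0.72×(128−43) = 43 + 61.2 = 104.2 → 104
  → #886B68
41% shade:
  R: 155 + 0.41×(0−155) = 155 − 63.55 = 91.45 → 91
  G: 54 − 22.14 = 31.86 → 32
  B: 43 + 0.41×(0−43) = 43 − 17.63 = 25.37 → 25
  → #5B2019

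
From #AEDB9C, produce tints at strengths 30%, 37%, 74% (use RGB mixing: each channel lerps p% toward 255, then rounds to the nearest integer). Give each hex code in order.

#AEDB9C is rgb(174, 219, 156).
30%: (174 + 24.3 = 198.3→198, 219 + 10.8 = 229.8→230, 156 + 29.7 = 185.7→186) → #C6E6BA
37%: (174 + 29.97 = 203.97→204, 219 + 13.32 = 232.32→232, 156 + 36.63 = 192.63→193) → #CCE8C1
74%: (174 + 59.94 = 233.94→234, 219 + 26.64 = 245.64→246, 156 + 73.26 = 229.26→229) → #EAF6E5

#C6E6BA, #CCE8C1, #EAF6E5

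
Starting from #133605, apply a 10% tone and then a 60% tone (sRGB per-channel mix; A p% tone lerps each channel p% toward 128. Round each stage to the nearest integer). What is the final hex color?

#133605 is rgb(19, 54, 5).
Lerp each channel 10% toward 128:
  R: 19 + 0.1×(128−19) = 19 + 10.9 = 29.9 → 30
  G: 54 + 7.4 = 61.4 → 61
  B: 5 + 12.3 = 17.3 → 17
After the tone: rgb(30, 61, 17) = #1E3D11.
Lerp each channel 60% toward 128:
  R: 30 + 58.8 = 88.8 → 89
  G: 61 + 0.6×(128−61) = 61 + 40.2 = 101.2 → 101
  B: 17 + 0.6×(128−17) = 17 + 66.6 = 83.6 → 84
rgb(89, 101, 84) = #596554.

#596554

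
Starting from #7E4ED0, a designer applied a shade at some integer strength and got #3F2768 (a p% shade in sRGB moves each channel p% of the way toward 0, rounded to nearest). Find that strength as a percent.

50%

#7E4ED0 is rgb(126, 78, 208); #3F2768 is rgb(63, 39, 104).
On the B channel (widest range): 104 ≈ 208 + (p/100)(0 − 208), so p ≈ 100×(104 − 208)/(0 − 208) = -10400/-208 = 50.00.
p = 50 reproduces all three channels after rounding.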